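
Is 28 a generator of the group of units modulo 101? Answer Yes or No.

φ(101) = 101 − 1 = 100 = 2^2 · 5^2.
An element g generates (Z/101Z)^× iff g^(100/q) ≢ 1 (mod 101) for each prime q ∈ {2, 5}.
28^50 ≡ 100 (mod 101)  [q = 2: ≢ 1 ✓]
28^20 ≡ 95 (mod 101)  [q = 5: ≢ 1 ✓]
None equal 1, so ord_101(28) = 100: 28 is a primitive root.

Yes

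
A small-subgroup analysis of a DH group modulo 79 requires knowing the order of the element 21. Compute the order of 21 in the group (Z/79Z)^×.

ord(21) | φ(79) = 79 − 1 = 78 = 2 · 3 · 13.
Divisors of 78: 1, 2, 3, 6, 13, 26, 39, 78.
Compute 21^d (mod 79) for the divisors d until we hit 1:
21^1 ≡ 21 (mod 79)
21^2 ≡ 46 (mod 79)
21^3 ≡ 18 (mod 79)
21^6 ≡ 8 (mod 79)
21^13 ≡ 1 (mod 79) ✓
So ord_79(21) = 13.

13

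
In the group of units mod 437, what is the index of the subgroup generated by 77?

36

The order of 77 must divide φ(437) = φ(19·23) = (19−1)·(23−1) = 18·22 = 396 = 2^2 · 3^2 · 11.
Divisors of 396: 1, 2, 3, 4, 6, 9, 11, 12, 18, 22, 33, 36, 44, 66, 99, 132, 198, 396.
Evaluate successive powers at the divisors of 396:
77^1 ≡ 77 (mod 437)
77^2 ≡ 248 (mod 437)
77^3 ≡ 305 (mod 437)
77^4 ≡ 324 (mod 437)
77^6 ≡ 381 (mod 437)
77^9 ≡ 400 (mod 437)
77^11 ≡ 1 (mod 437) ✓
Thus |⟨77⟩| = ord(77) = 11.
Index = |(Z/437Z)^×| / |⟨77⟩| = 396 / 11 = 36.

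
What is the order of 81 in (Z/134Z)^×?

11

ord(81) | φ(134) = φ(2)·φ(67) = 1·66 = 66 = 2 · 3 · 11.
Divisors of 66: 1, 2, 3, 6, 11, 22, 33, 66.
Test each divisor d:
81^1 ≡ 81 (mod 134)
81^2 ≡ 129 (mod 134)
81^3 ≡ 131 (mod 134)
81^6 ≡ 9 (mod 134)
81^11 ≡ 1 (mod 134) ✓
The smallest such exponent is 11, so the order of 81 is 11.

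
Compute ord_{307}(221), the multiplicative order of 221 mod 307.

306

By Lagrange's theorem, ord_307(221) divides φ(307) = 307 − 1 = 306 = 2 · 3^2 · 17.
Divisors of 306: 1, 2, 3, 6, 9, 17, 18, 34, 51, 102, 153, 306.
Compute 221^d (mod 307) for the divisors d until we hit 1:
221^1 ≡ 221 (mod 307)
221^2 ≡ 28 (mod 307)
221^3 ≡ 48 (mod 307)
221^6 ≡ 155 (mod 307)
221^9 ≡ 72 (mod 307)
221^17 ≡ 261 (mod 307)
221^18 ≡ 272 (mod 307)
221^34 ≡ 274 (mod 307)
221^51 ≡ 290 (mod 307)
221^102 ≡ 289 (mod 307)
221^153 ≡ 306 (mod 307)
221^306 ≡ 1 (mod 307) ✓
The smallest such exponent is 306, so the order of 221 is 306.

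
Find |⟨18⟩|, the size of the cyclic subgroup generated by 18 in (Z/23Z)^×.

The order of 18 must divide φ(23) = 23 − 1 = 22 = 2 · 11.
Divisors of 22: 1, 2, 11, 22.
Evaluate successive powers at the divisors of 22:
18^1 ≡ 18 (mod 23)
18^2 ≡ 2 (mod 23)
18^11 ≡ 1 (mod 23) ✓
Therefore the multiplicative order of 18 modulo 23 is 11.

11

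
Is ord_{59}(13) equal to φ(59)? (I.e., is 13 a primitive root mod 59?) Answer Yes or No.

φ(59) = 59 − 1 = 58 = 2 · 29.
An element g generates (Z/59Z)^× iff g^(58/q) ≢ 1 (mod 59) for each prime q ∈ {2, 29}.
13^29 ≡ 58 (mod 59)  [q = 2: ≢ 1 ✓]
13^2 ≡ 51 (mod 59)  [q = 29: ≢ 1 ✓]
All checks pass, so 13 has order 58 and is a primitive root modulo 59.

Yes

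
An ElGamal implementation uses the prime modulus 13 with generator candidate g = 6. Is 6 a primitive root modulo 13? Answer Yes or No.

φ(13) = 13 − 1 = 12 = 2^2 · 3.
Test 6^(12/q) mod 13 for each prime factor q of 12:
6^6 ≡ 12 (mod 13)  [q = 2: ≢ 1 ✓]
6^4 ≡ 9 (mod 13)  [q = 3: ≢ 1 ✓]
Every test exponent gives a nontrivial residue, hence 6 generates the full group.

Yes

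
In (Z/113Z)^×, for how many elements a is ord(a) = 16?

φ(113) = 113 − 1 = 112 = 2^4 · 7.
Since (Z/113Z)^× is cyclic of order 112, the number of elements of order d is φ(d) when d | 112 and 0 otherwise.
16 = 2^4 divides 112, and φ(16) = 8.

8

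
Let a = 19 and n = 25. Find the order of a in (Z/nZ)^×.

ord(19) | φ(25) = φ(5^2) = 5·(5−1) = 20 = 2^2 · 5.
Divisors of 20: 1, 2, 4, 5, 10, 20.
Evaluate successive powers at the divisors of 20:
19^1 ≡ 19
19^2 ≡ 11
19^4 ≡ 21
19^5 ≡ 24
19^10 ≡ 1
So ord_25(19) = 10.

10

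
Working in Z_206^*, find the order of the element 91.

51

The order of 91 must divide φ(206) = φ(2)·φ(103) = 1·102 = 102 = 2 · 3 · 17.
Divisors of 102: 1, 2, 3, 6, 17, 34, 51, 102.
Check 91^d mod 206 for each divisor in increasing order:
91^1 ≡ 91 (mod 206)
91^2 ≡ 41 (mod 206)
91^3 ≡ 23 (mod 206)
91^6 ≡ 117 (mod 206)
91^17 ≡ 149 (mod 206)
91^34 ≡ 159 (mod 206)
91^51 ≡ 1 (mod 206) ✓
The smallest such exponent is 51, so the order of 91 is 51.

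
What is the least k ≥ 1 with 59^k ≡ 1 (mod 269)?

268

Since 59 ∈ (Z/269Z)^×, its order divides φ(269) = 269 − 1 = 268 = 2^2 · 67.
Divisors of 268: 1, 2, 4, 67, 134, 268.
Evaluate successive powers at the divisors of 268:
59^1 ≡ 59
59^2 ≡ 253
59^4 ≡ 256
59^67 ≡ 82
59^134 ≡ 268
59^268 ≡ 1
So ord_269(59) = 268.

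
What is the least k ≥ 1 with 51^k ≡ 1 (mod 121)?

Since 51 ∈ (Z/121Z)^×, its order divides φ(121) = φ(11^2) = 11·(11−1) = 110 = 2 · 5 · 11.
Divisors of 110: 1, 2, 5, 10, 11, 22, 55, 110.
Compute 51^d (mod 121) for the divisors d until we hit 1:
51^1 ≡ 51 (mod 121)
51^2 ≡ 60 (mod 121)
51^5 ≡ 43 (mod 121)
51^10 ≡ 34 (mod 121)
51^11 ≡ 40 (mod 121)
51^22 ≡ 27 (mod 121)
51^55 ≡ 120 (mod 121)
51^110 ≡ 1 (mod 121) ✓
Hence ord(51) = 110.

110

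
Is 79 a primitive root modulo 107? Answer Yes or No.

φ(107) = 107 − 1 = 106 = 2 · 53.
79 is a primitive root mod 107 iff 79^(φ(107)/q) ≢ 1 for every prime q | φ(107), i.e. q ∈ {2, 53}.
79^53 ≡ 1 (mod 107)  [q = 2: ≡ 1 ✗]
79^2 ≡ 35 (mod 107)  [q = 53: ≢ 1 ✓]
The check at q = 2 fails, so 79 generates a proper subgroup.

No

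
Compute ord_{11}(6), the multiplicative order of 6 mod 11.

The order of 6 must divide φ(11) = 11 − 1 = 10 = 2 · 5.
Divisors of 10: 1, 2, 5, 10.
Test each divisor d:
6^1 ≡ 6
6^2 ≡ 3
6^5 ≡ 10
6^10 ≡ 1
The smallest such exponent is 10, so the order of 6 is 10.

10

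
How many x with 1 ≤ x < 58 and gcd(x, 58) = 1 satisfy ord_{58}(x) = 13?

0

φ(58) = φ(2)·φ(29) = 1·28 = 28 = 2^2 · 7.
In a cyclic group of order 28, there are φ(d) elements of order d for each divisor d of 28, and zero for non-divisors.
13 does not divide 28, so no element of (Z/58Z)^× has order 13.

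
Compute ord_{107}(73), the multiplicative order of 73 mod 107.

By Lagrange's theorem, ord_107(73) divides φ(107) = 107 − 1 = 106 = 2 · 53.
Divisors of 106: 1, 2, 53, 106.
Compute 73^d (mod 107) for the divisors d until we hit 1:
73^1 ≡ 73 (mod 107)
73^2 ≡ 86 (mod 107)
73^53 ≡ 106 (mod 107)
73^106 ≡ 1 (mod 107) ✓
Hence ord(73) = 106.

106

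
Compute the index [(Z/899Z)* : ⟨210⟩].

Since 210 ∈ (Z/899Z)^×, its order divides φ(899) = φ(29·31) = (29−1)·(31−1) = 28·30 = 840 = 2^3 · 3 · 5 · 7.
Divisors of 840: 1, 2, 3, 4, 5, 6, 7, 8, 10, 12, 14, 15, 20, 21, 24, 28, 30, 35, 40, 42, 56, 60, 70, 84, 105, 120, 140, 168, 210, 280, 420, 840.
Test each divisor d:
210^1 ≡ 210 (mod 899)
210^2 ≡ 49 (mod 899)
210^3 ≡ 401 (mod 899)
210^4 ≡ 603 (mod 899)
210^5 ≡ 770 (mod 899)
210^6 ≡ 779 (mod 899)
210^7 ≡ 871 (mod 899)
210^8 ≡ 413 (mod 899)
210^10 ≡ 459 (mod 899)
210^12 ≡ 16 (mod 899)
210^14 ≡ 784 (mod 899)
210^15 ≡ 123 (mod 899)
210^20 ≡ 315 (mod 899)
210^21 ≡ 523 (mod 899)
210^24 ≡ 256 (mod 899)
210^28 ≡ 639 (mod 899)
210^30 ≡ 745 (mod 899)
210^35 ≡ 88 (mod 899)
210^40 ≡ 335 (mod 899)
210^42 ≡ 233 (mod 899)
210^56 ≡ 175 (mod 899)
210^60 ≡ 342 (mod 899)
210^70 ≡ 552 (mod 899)
210^84 ≡ 349 (mod 899)
210^105 ≡ 30 (mod 899)
210^120 ≡ 94 (mod 899)
210^140 ≡ 842 (mod 899)
210^168 ≡ 436 (mod 899)
210^210 ≡ 1 (mod 899) ✓
Thus |⟨210⟩| = ord(210) = 210.
[(Z/899Z)^× : ⟨210⟩] = 840/210 = 4.

4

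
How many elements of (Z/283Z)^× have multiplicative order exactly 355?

φ(283) = 283 − 1 = 282 = 2 · 3 · 47.
In a cyclic group of order 282, there are φ(d) elements of order d for each divisor d of 282, and zero for non-divisors.
355 does not divide 282, so no element of (Z/283Z)^× has order 355.

0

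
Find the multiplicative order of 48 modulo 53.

52

Since 48 ∈ (Z/53Z)^×, its order divides φ(53) = 53 − 1 = 52 = 2^2 · 13.
Divisors of 52: 1, 2, 4, 13, 26, 52.
Compute 48^d (mod 53) for the divisors d until we hit 1:
48^1 ≡ 48
48^2 ≡ 25
48^4 ≡ 42
48^13 ≡ 30
48^26 ≡ 52
48^52 ≡ 1
So ord_53(48) = 52.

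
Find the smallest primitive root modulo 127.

φ(127) = 127 − 1 = 126 = 2 · 3^2 · 7.
Test candidates g = 2, 3, … against the prime factors q ∈ {2, 3, 7} of φ(127): g is a generator iff g^(126/q) ≢ 1 for every such q.
g = 2: 2^63 ≡ 1 — hits 1, so not a primitive root.
g = 3: 3^63 ≡ 126; 3^42 ≡ 107; 3^18 ≡ 4 — none is 1, so 3 is a primitive root.
The smallest primitive root modulo 127 is 3.

3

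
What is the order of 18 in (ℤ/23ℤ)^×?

The order of 18 must divide φ(23) = 23 − 1 = 22 = 2 · 11.
Divisors of 22: 1, 2, 11, 22.
Compute 18^d (mod 23) for the divisors d until we hit 1:
18^1 ≡ 18
18^2 ≡ 2
18^11 ≡ 1
Hence ord(18) = 11.

11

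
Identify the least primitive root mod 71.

7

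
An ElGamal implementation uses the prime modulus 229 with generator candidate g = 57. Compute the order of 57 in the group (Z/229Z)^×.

19

ord(57) | φ(229) = 229 − 1 = 228 = 2^2 · 3 · 19.
Divisors of 228: 1, 2, 3, 4, 6, 12, 19, 38, 57, 76, 114, 228.
Test each divisor d:
57^1 ≡ 57 (mod 229)
57^2 ≡ 43 (mod 229)
57^3 ≡ 161 (mod 229)
57^4 ≡ 17 (mod 229)
57^6 ≡ 44 (mod 229)
57^12 ≡ 104 (mod 229)
57^19 ≡ 1 (mod 229) ✓
Therefore the multiplicative order of 57 modulo 229 is 19.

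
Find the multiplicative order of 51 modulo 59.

The order of 51 must divide φ(59) = 59 − 1 = 58 = 2 · 29.
Divisors of 58: 1, 2, 29, 58.
Compute 51^d (mod 59) for the divisors d until we hit 1:
51^1 ≡ 51 (mod 59)
51^2 ≡ 5 (mod 59)
51^29 ≡ 1 (mod 59) ✓
The smallest such exponent is 29, so the order of 51 is 29.

29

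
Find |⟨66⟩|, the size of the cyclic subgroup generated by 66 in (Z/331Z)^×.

330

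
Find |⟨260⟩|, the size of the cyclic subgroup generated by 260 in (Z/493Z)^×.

16

By Lagrange's theorem, ord_493(260) divides φ(493) = φ(17·29) = (17−1)·(29−1) = 16·28 = 448 = 2^6 · 7.
Divisors of 448: 1, 2, 4, 7, 8, 14, 16, 28, 32, 56, 64, 112, 224, 448.
Check 260^d mod 493 for each divisor in increasing order:
260^1 ≡ 260
260^2 ≡ 59
260^4 ≡ 30
260^7 ≡ 231
260^8 ≡ 407
260^14 ≡ 117
260^16 ≡ 1
The smallest such exponent is 16, so the order of 260 is 16.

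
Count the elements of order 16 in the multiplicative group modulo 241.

φ(241) = 241 − 1 = 240 = 2^4 · 3 · 5.
Since (Z/241Z)^× is cyclic of order 240, the number of elements of order d is φ(d) when d | 240 and 0 otherwise.
16 = 2^4 divides 240, and φ(16) = 8.

8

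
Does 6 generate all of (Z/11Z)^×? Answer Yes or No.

Yes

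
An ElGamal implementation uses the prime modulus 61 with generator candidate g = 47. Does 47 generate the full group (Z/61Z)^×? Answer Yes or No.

No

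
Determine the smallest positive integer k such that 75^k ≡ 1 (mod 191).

95

By Lagrange's theorem, ord_191(75) divides φ(191) = 191 − 1 = 190 = 2 · 5 · 19.
Divisors of 190: 1, 2, 5, 10, 19, 38, 95, 190.
Check 75^d mod 191 for each divisor in increasing order:
75^1 ≡ 75
75^2 ≡ 86
75^5 ≡ 36
75^10 ≡ 150
75^19 ≡ 109
75^38 ≡ 39
75^95 ≡ 1
Hence ord(75) = 95.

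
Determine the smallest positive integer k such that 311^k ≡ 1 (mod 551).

The order of 311 must divide φ(551) = φ(19·29) = (19−1)·(29−1) = 18·28 = 504 = 2^3 · 3^2 · 7.
Divisors of 504: 1, 2, 3, 4, 6, 7, 8, 9, 12, 14, 18, 21, 24, 28, 36, 42, 56, 63, 72, 84, 126, 168, 252, 504.
Check 311^d mod 551 for each divisor in increasing order:
311^1 ≡ 311 (mod 551)
311^2 ≡ 296 (mod 551)
311^3 ≡ 39 (mod 551)
311^4 ≡ 7 (mod 551)
311^6 ≡ 419 (mod 551)
311^7 ≡ 273 (mod 551)
311^8 ≡ 49 (mod 551)
311^9 ≡ 362 (mod 551)
311^12 ≡ 343 (mod 551)
311^14 ≡ 144 (mod 551)
311^18 ≡ 457 (mod 551)
311^21 ≡ 191 (mod 551)
311^24 ≡ 286 (mod 551)
311^28 ≡ 349 (mod 551)
311^36 ≡ 20 (mod 551)
311^42 ≡ 115 (mod 551)
311^56 ≡ 30 (mod 551)
311^63 ≡ 476 (mod 551)
311^72 ≡ 400 (mod 551)
311^84 ≡ 1 (mod 551) ✓
Hence ord(311) = 84.

84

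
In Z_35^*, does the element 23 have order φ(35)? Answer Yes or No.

No

35 = 5 · 7 is a product of two distinct odd primes, so (Z/35Z)^× ≅ (Z/5Z)^× × (Z/7Z)^× is not cyclic.
No primitive root modulo 35 exists; in particular 23 is not one.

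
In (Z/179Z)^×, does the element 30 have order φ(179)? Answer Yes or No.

Yes

φ(179) = 179 − 1 = 178 = 2 · 89.
An element g generates (Z/179Z)^× iff g^(178/q) ≢ 1 (mod 179) for each prime q ∈ {2, 89}.
30^89 ≡ 178 (mod 179)  [q = 2: ≢ 1 ✓]
30^2 ≡ 5 (mod 179)  [q = 89: ≢ 1 ✓]
Every test exponent gives a nontrivial residue, hence 30 generates the full group.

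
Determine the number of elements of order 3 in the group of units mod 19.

φ(19) = 19 − 1 = 18 = 2 · 3^2.
In a cyclic group of order 18, there are φ(d) elements of order d for each divisor d of 18, and zero for non-divisors.
3 | 18, and φ(3) = 3 − 1 = 2.

2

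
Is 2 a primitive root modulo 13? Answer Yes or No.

Yes

φ(13) = 13 − 1 = 12 = 2^2 · 3.
An element g generates (Z/13Z)^× iff g^(12/q) ≢ 1 (mod 13) for each prime q ∈ {2, 3}.
2^6 ≡ 12 (mod 13)  [q = 2: ≢ 1 ✓]
2^4 ≡ 3 (mod 13)  [q = 3: ≢ 1 ✓]
Every test exponent gives a nontrivial residue, hence 2 generates the full group.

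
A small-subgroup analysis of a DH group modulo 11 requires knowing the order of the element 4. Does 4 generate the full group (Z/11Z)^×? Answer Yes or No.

No

φ(11) = 11 − 1 = 10 = 2 · 5.
Test 4^(10/q) mod 11 for each prime factor q of 10:
4^5 ≡ 1 (mod 11)  [q = 2: ≡ 1 ✗]
4^2 ≡ 5 (mod 11)  [q = 5: ≢ 1 ✓]
The check at q = 2 fails, so 4 generates a proper subgroup.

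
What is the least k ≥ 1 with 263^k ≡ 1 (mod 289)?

136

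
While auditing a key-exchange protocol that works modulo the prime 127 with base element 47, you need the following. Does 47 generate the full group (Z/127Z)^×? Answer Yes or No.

φ(127) = 127 − 1 = 126 = 2 · 3^2 · 7.
It suffices to check that the order of 47 is not a proper divisor of 126: compute 47^(126/q) for q ∈ {2, 3, 7}.
47^63 ≡ 1 (mod 127)  [q = 2: ≡ 1 ✗]
47^42 ≡ 1 (mod 127)  [q = 3: ≡ 1 ✗]
47^18 ≡ 2 (mod 127)  [q = 7: ≢ 1 ✓]
47^63 ≡ 1 shows ord(47) | 63, strictly less than φ(127); not a primitive root.

No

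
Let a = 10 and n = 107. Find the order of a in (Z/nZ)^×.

53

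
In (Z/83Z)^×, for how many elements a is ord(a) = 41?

φ(83) = 83 − 1 = 82 = 2 · 41.
In a cyclic group of order 82, there are φ(d) elements of order d for each divisor d of 82, and zero for non-divisors.
41 | 82, and φ(41) = 41 − 1 = 40.

40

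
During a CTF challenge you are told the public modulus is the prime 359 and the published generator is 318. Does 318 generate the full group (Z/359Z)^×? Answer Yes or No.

Yes

φ(359) = 359 − 1 = 358 = 2 · 179.
Test 318^(358/q) mod 359 for each prime factor q of 358:
318^179 ≡ 358 (mod 359)  [q = 2: ≢ 1 ✓]
318^2 ≡ 245 (mod 359)  [q = 179: ≢ 1 ✓]
None equal 1, so ord_359(318) = 358: 318 is a primitive root.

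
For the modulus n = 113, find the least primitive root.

3

φ(113) = 113 − 1 = 112 = 2^4 · 7.
Test candidates g = 2, 3, … against the prime factors q ∈ {2, 7} of φ(113): g is a generator iff g^(112/q) ≢ 1 for every such q.
g = 2: 2^56 ≡ 1 — hits 1, so not a primitive root.
g = 3: 3^56 ≡ 112; 3^16 ≡ 49 — none is 1, so 3 is a primitive root.
Hence the least primitive root of 113 is 3.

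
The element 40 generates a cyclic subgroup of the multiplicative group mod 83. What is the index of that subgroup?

2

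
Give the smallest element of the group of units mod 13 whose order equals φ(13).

φ(13) = 13 − 1 = 12 = 2^2 · 3.
Test candidates g = 2, 3, … against the prime factors q ∈ {2, 3} of φ(13): g is a generator iff g^(12/q) ≢ 1 for every such q.
g = 2: 2^6 ≡ 12; 2^4 ≡ 3 — none is 1, so 2 is a primitive root.
The smallest primitive root modulo 13 is 2.

2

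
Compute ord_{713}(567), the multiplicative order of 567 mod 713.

330

Since 567 ∈ (Z/713Z)^×, its order divides φ(713) = φ(23·31) = (23−1)·(31−1) = 22·30 = 660 = 2^2 · 3 · 5 · 11.
Divisors of 660: 1, 2, 3, 4, 5, 6, 10, 11, 12, 15, 20, 22, 30, 33, 44, 55, 60, 66, 110, 132, 165, 220, 330, 660.
Compute 567^d (mod 713) for the divisors d until we hit 1:
567^1 ≡ 567 (mod 713)
567^2 ≡ 639 (mod 713)
567^3 ≡ 109 (mod 713)
567^4 ≡ 485 (mod 713)
567^5 ≡ 490 (mod 713)
567^6 ≡ 473 (mod 713)
567^10 ≡ 532 (mod 713)
567^11 ≡ 45 (mod 713)
567^12 ≡ 560 (mod 713)
567^15 ≡ 435 (mod 713)
567^20 ≡ 676 (mod 713)
567^22 ≡ 599 (mod 713)
567^30 ≡ 280 (mod 713)
567^33 ≡ 574 (mod 713)
567^44 ≡ 162 (mod 713)
567^55 ≡ 160 (mod 713)
567^60 ≡ 683 (mod 713)
567^66 ≡ 70 (mod 713)
567^110 ≡ 645 (mod 713)
567^132 ≡ 622 (mod 713)
567^165 ≡ 528 (mod 713)
567^220 ≡ 346 (mod 713)
567^330 ≡ 1 (mod 713) ✓
So ord_713(567) = 330.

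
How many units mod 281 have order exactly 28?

φ(281) = 281 − 1 = 280 = 2^3 · 5 · 7.
In a cyclic group of order 280, there are φ(d) elements of order d for each divisor d of 280, and zero for non-divisors.
28 = 2^2 · 7 divides 280, and φ(28) = 12.

12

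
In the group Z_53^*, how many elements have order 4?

2

φ(53) = 53 − 1 = 52 = 2^2 · 13.
Since (Z/53Z)^× is cyclic of order 52, the number of elements of order d is φ(d) when d | 52 and 0 otherwise.
4 = 2^2 divides 52, and φ(4) = 2.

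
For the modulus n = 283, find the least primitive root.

3

φ(283) = 283 − 1 = 282 = 2 · 3 · 47.
g is a primitive root iff g^(282/q) ≢ 1 (mod 283) for each prime q ∈ {2, 3, 47}.
g = 2: 2^141 ≡ 282; 2^94 ≡ 1 — hits 1, so not a primitive root.
g = 3: 3^141 ≡ 282; 3^94 ≡ 238; 3^6 ≡ 163 — none is 1, so 3 is a primitive root.
The smallest primitive root modulo 283 is 3.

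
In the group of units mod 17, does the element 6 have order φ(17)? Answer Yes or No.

Yes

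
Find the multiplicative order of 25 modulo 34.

8

The order of 25 must divide φ(34) = φ(2)·φ(17) = 1·16 = 16 = 2^4.
Divisors of 16: 1, 2, 4, 8, 16.
Evaluate successive powers at the divisors of 16:
25^1 ≡ 25 (mod 34)
25^2 ≡ 13 (mod 34)
25^4 ≡ 33 (mod 34)
25^8 ≡ 1 (mod 34) ✓
Hence ord(25) = 8.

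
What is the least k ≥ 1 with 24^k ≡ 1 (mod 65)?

12

Since 24 ∈ (Z/65Z)^×, its order divides φ(65) = φ(5·13) = (5−1)·(13−1) = 4·12 = 48 = 2^4 · 3.
Divisors of 48: 1, 2, 3, 4, 6, 8, 12, 16, 24, 48.
Check 24^d mod 65 for each divisor in increasing order:
24^1 ≡ 24 (mod 65)
24^2 ≡ 56 (mod 65)
24^3 ≡ 44 (mod 65)
24^4 ≡ 16 (mod 65)
24^6 ≡ 51 (mod 65)
24^8 ≡ 61 (mod 65)
24^12 ≡ 1 (mod 65) ✓
Hence ord(24) = 12.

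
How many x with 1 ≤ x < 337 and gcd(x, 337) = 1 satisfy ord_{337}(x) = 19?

φ(337) = 337 − 1 = 336 = 2^4 · 3 · 7.
In a cyclic group of order 336, there are φ(d) elements of order d for each divisor d of 336, and zero for non-divisors.
Since 19 ∤ 336, the count is 0.

0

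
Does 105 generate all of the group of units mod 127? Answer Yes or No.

No

φ(127) = 127 − 1 = 126 = 2 · 3^2 · 7.
Test 105^(126/q) mod 127 for each prime factor q of 126:
105^63 ≡ 126 (mod 127)  [q = 2: ≢ 1 ✓]
105^42 ≡ 19 (mod 127)  [q = 3: ≢ 1 ✓]
105^18 ≡ 1 (mod 127)  [q = 7: ≡ 1 ✗]
The check at q = 7 fails, so 105 generates a proper subgroup.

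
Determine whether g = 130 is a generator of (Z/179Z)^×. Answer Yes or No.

φ(179) = 179 − 1 = 178 = 2 · 89.
It suffices to check that the order of 130 is not a proper divisor of 178: compute 130^(178/q) for q ∈ {2, 89}.
130^89 ≡ 178 (mod 179)  [q = 2: ≢ 1 ✓]
130^2 ≡ 74 (mod 179)  [q = 89: ≢ 1 ✓]
Every test exponent gives a nontrivial residue, hence 130 generates the full group.

Yes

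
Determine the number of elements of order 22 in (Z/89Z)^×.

10

φ(89) = 89 − 1 = 88 = 2^3 · 11.
Since (Z/89Z)^× is cyclic of order 88, the number of elements of order d is φ(d) when d | 88 and 0 otherwise.
22 = 2 · 11 divides 88, and φ(22) = 10.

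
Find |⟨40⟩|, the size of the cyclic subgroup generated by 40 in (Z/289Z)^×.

16

Since 40 ∈ (Z/289Z)^×, its order divides φ(289) = φ(17^2) = 17·(17−1) = 272 = 2^4 · 17.
Divisors of 272: 1, 2, 4, 8, 16, 17, 34, 68, 136, 272.
Evaluate successive powers at the divisors of 272:
40^1 ≡ 40
40^2 ≡ 155
40^4 ≡ 38
40^8 ≡ 288
40^16 ≡ 1
The smallest such exponent is 16, so the order of 40 is 16.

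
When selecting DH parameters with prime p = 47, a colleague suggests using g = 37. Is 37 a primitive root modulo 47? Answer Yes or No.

φ(47) = 47 − 1 = 46 = 2 · 23.
It suffices to check that the order of 37 is not a proper divisor of 46: compute 37^(46/q) for q ∈ {2, 23}.
37^23 ≡ 1 (mod 47)  [q = 2: ≡ 1 ✗]
37^2 ≡ 6 (mod 47)  [q = 23: ≢ 1 ✓]
The check at q = 2 fails, so 37 generates a proper subgroup.

No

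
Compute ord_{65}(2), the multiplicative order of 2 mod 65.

Since 2 ∈ (Z/65Z)^×, its order divides φ(65) = φ(5·13) = (5−1)·(13−1) = 4·12 = 48 = 2^4 · 3.
Divisors of 48: 1, 2, 3, 4, 6, 8, 12, 16, 24, 48.
Compute 2^d (mod 65) for the divisors d until we hit 1:
2^1 ≡ 2 (mod 65)
2^2 ≡ 4 (mod 65)
2^3 ≡ 8 (mod 65)
2^4 ≡ 16 (mod 65)
2^6 ≡ 64 (mod 65)
2^8 ≡ 61 (mod 65)
2^12 ≡ 1 (mod 65) ✓
Hence ord(2) = 12.

12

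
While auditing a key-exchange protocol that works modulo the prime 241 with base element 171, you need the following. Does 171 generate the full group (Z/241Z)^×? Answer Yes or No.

φ(241) = 241 − 1 = 240 = 2^4 · 3 · 5.
An element g generates (Z/241Z)^× iff g^(240/q) ≢ 1 (mod 241) for each prime q ∈ {2, 3, 5}.
171^120 ≡ 240 (mod 241)  [q = 2: ≢ 1 ✓]
171^80 ≡ 225 (mod 241)  [q = 3: ≢ 1 ✓]
171^48 ≡ 98 (mod 241)  [q = 5: ≢ 1 ✓]
All checks pass, so 171 has order 240 and is a primitive root modulo 241.

Yes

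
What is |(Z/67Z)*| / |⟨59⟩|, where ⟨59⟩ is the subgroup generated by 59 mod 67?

6

Since 59 ∈ (Z/67Z)^×, its order divides φ(67) = 67 − 1 = 66 = 2 · 3 · 11.
Divisors of 66: 1, 2, 3, 6, 11, 22, 33, 66.
Check 59^d mod 67 for each divisor in increasing order:
59^1 ≡ 59 (mod 67)
59^2 ≡ 64 (mod 67)
59^3 ≡ 24 (mod 67)
59^6 ≡ 40 (mod 67)
59^11 ≡ 1 (mod 67) ✓
Thus |⟨59⟩| = ord(59) = 11.
[(Z/67Z)^× : ⟨59⟩] = 66/11 = 6.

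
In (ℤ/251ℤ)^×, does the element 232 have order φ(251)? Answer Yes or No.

No

φ(251) = 251 − 1 = 250 = 2 · 5^3.
It suffices to check that the order of 232 is not a proper divisor of 250: compute 232^(250/q) for q ∈ {2, 5}.
232^125 ≡ 1 (mod 251)  [q = 2: ≡ 1 ✗]
232^50 ≡ 113 (mod 251)  [q = 5: ≢ 1 ✓]
Since 232^125 ≡ 1, the order of 232 divides 125 < 250, so 232 is not a primitive root.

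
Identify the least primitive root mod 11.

2

φ(11) = 11 − 1 = 10 = 2 · 5.
Test candidates g = 2, 3, … against the prime factors q ∈ {2, 5} of φ(11): g is a generator iff g^(10/q) ≢ 1 for every such q.
g = 2: 2^5 ≡ 10; 2^2 ≡ 4 — none is 1, so 2 is a primitive root.
The smallest primitive root modulo 11 is 2.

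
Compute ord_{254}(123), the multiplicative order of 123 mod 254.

The order of 123 must divide φ(254) = φ(2)·φ(127) = 1·126 = 126 = 2 · 3^2 · 7.
Divisors of 126: 1, 2, 3, 6, 7, 9, 14, 18, 21, 42, 63, 126.
Check 123^d mod 254 for each divisor in increasing order:
123^1 ≡ 123 (mod 254)
123^2 ≡ 143 (mod 254)
123^3 ≡ 63 (mod 254)
123^6 ≡ 159 (mod 254)
123^7 ≡ 253 (mod 254)
123^9 ≡ 111 (mod 254)
123^14 ≡ 1 (mod 254) ✓
So ord_254(123) = 14.

14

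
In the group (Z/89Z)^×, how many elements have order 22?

10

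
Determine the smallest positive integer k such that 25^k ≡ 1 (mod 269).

67

ord(25) | φ(269) = 269 − 1 = 268 = 2^2 · 67.
Divisors of 268: 1, 2, 4, 67, 134, 268.
Test each divisor d:
25^1 ≡ 25 (mod 269)
25^2 ≡ 87 (mod 269)
25^4 ≡ 37 (mod 269)
25^67 ≡ 1 (mod 269) ✓
Therefore the multiplicative order of 25 modulo 269 is 67.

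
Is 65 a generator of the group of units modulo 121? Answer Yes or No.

No

φ(121) = φ(11^2) = 11·(11−1) = 110 = 2 · 5 · 11.
An element g generates (Z/121Z)^× iff g^(110/q) ≢ 1 (mod 121) for each prime q ∈ {2, 5, 11}.
65^55 ≡ 120 (mod 121)  [q = 2: ≢ 1 ✓]
65^22 ≡ 1 (mod 121)  [q = 5: ≡ 1 ✗]
65^10 ≡ 67 (mod 121)  [q = 11: ≢ 1 ✓]
The check at q = 5 fails, so 65 generates a proper subgroup.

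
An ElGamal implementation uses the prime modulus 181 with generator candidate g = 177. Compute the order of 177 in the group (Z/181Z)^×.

45

The order of 177 must divide φ(181) = 181 − 1 = 180 = 2^2 · 3^2 · 5.
Divisors of 180: 1, 2, 3, 4, 5, 6, 9, 10, 12, 15, 18, 20, 30, 36, 45, 60, 90, 180.
Compute 177^d (mod 181) for the divisors d until we hit 1:
177^1 ≡ 177 (mod 181)
177^2 ≡ 16 (mod 181)
177^3 ≡ 117 (mod 181)
177^4 ≡ 75 (mod 181)
177^5 ≡ 62 (mod 181)
177^6 ≡ 114 (mod 181)
177^9 ≡ 125 (mod 181)
177^10 ≡ 43 (mod 181)
177^12 ≡ 145 (mod 181)
177^15 ≡ 132 (mod 181)
177^18 ≡ 59 (mod 181)
177^20 ≡ 39 (mod 181)
177^30 ≡ 48 (mod 181)
177^36 ≡ 42 (mod 181)
177^45 ≡ 1 (mod 181) ✓
The smallest such exponent is 45, so the order of 177 is 45.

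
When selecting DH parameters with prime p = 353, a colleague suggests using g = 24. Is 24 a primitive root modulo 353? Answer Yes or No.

φ(353) = 353 − 1 = 352 = 2^5 · 11.
Test 24^(352/q) mod 353 for each prime factor q of 352:
24^176 ≡ 352 (mod 353)  [q = 2: ≢ 1 ✓]
24^32 ≡ 187 (mod 353)  [q = 11: ≢ 1 ✓]
Every test exponent gives a nontrivial residue, hence 24 generates the full group.

Yes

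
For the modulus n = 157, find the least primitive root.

5

φ(157) = 157 − 1 = 156 = 2^2 · 3 · 13.
Test candidates g = 2, 3, … against the prime factors q ∈ {2, 3, 13} of φ(157): g is a generator iff g^(156/q) ≢ 1 for every such q.
g = 2: 2^78 ≡ 156; 2^52 ≡ 1 — hits 1, so not a primitive root.
g = 3: 3^78 ≡ 1 — hits 1, so not a primitive root.
g = 4: 4^78 ≡ 1 — hits 1, so not a primitive root.
g = 5: 5^78 ≡ 156; 5^52 ≡ 12; 5^12 ≡ 130 — none is 1, so 5 is a primitive root.
The smallest primitive root modulo 157 is 5.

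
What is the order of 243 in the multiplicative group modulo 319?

28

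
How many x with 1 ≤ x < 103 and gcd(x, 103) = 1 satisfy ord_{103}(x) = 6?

2

φ(103) = 103 − 1 = 102 = 2 · 3 · 17.
Since (Z/103Z)^× is cyclic of order 102, the number of elements of order d is φ(d) when d | 102 and 0 otherwise.
6 = 2 · 3 divides 102, and φ(6) = 2.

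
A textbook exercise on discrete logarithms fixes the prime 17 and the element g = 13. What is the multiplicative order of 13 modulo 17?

4

By Lagrange's theorem, ord_17(13) divides φ(17) = 17 − 1 = 16 = 2^4.
Divisors of 16: 1, 2, 4, 8, 16.
Evaluate successive powers at the divisors of 16:
13^1 ≡ 13
13^2 ≡ 16
13^4 ≡ 1
The smallest such exponent is 4, so the order of 13 is 4.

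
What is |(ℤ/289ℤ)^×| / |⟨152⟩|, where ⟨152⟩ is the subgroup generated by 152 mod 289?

8

ord(152) | φ(289) = φ(17^2) = 17·(17−1) = 272 = 2^4 · 17.
Divisors of 272: 1, 2, 4, 8, 16, 17, 34, 68, 136, 272.
Test each divisor d:
152^1 ≡ 152 (mod 289)
152^2 ≡ 273 (mod 289)
152^4 ≡ 256 (mod 289)
152^8 ≡ 222 (mod 289)
152^16 ≡ 154 (mod 289)
152^17 ≡ 288 (mod 289)
152^34 ≡ 1 (mod 289) ✓
Thus |⟨152⟩| = ord(152) = 34.
The index is φ(289) / ord(152) = 272 / 34 = 8.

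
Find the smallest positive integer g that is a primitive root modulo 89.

3

φ(89) = 89 − 1 = 88 = 2^3 · 11.
Test candidates g = 2, 3, … against the prime factors q ∈ {2, 11} of φ(89): g is a generator iff g^(88/q) ≢ 1 for every such q.
g = 2: 2^44 ≡ 1 — hits 1, so not a primitive root.
g = 3: 3^44 ≡ 88; 3^8 ≡ 64 — none is 1, so 3 is a primitive root.
So 3 is the smallest generator of (Z/89Z)^×.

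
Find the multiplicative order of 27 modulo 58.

28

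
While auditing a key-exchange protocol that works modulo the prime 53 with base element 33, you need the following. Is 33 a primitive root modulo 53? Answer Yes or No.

Yes

φ(53) = 53 − 1 = 52 = 2^2 · 13.
Test 33^(52/q) mod 53 for each prime factor q of 52:
33^26 ≡ 52 (mod 53)  [q = 2: ≢ 1 ✓]
33^4 ≡ 46 (mod 53)  [q = 13: ≢ 1 ✓]
All checks pass, so 33 has order 52 and is a primitive root modulo 53.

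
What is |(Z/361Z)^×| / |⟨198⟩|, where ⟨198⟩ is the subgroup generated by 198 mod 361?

3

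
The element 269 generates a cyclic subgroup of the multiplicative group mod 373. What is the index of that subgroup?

ord(269) | φ(373) = 373 − 1 = 372 = 2^2 · 3 · 31.
Divisors of 372: 1, 2, 3, 4, 6, 12, 31, 62, 93, 124, 186, 372.
Compute 269^d (mod 373) for the divisors d until we hit 1:
269^1 ≡ 269 (mod 373)
269^2 ≡ 372 (mod 373)
269^3 ≡ 104 (mod 373)
269^4 ≡ 1 (mod 373) ✓
So ord_373(269) = 4, hence |⟨269⟩| = 4.
Index = |(Z/373Z)^×| / |⟨269⟩| = 372 / 4 = 93.

93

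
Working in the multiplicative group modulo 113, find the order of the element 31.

56

By Lagrange's theorem, ord_113(31) divides φ(113) = 113 − 1 = 112 = 2^4 · 7.
Divisors of 112: 1, 2, 4, 7, 8, 14, 16, 28, 56, 112.
Test each divisor d:
31^1 ≡ 31 (mod 113)
31^2 ≡ 57 (mod 113)
31^4 ≡ 85 (mod 113)
31^7 ≡ 18 (mod 113)
31^8 ≡ 106 (mod 113)
31^14 ≡ 98 (mod 113)
31^16 ≡ 49 (mod 113)
31^28 ≡ 112 (mod 113)
31^56 ≡ 1 (mod 113) ✓
Hence ord(31) = 56.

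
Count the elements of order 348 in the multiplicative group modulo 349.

φ(349) = 349 − 1 = 348 = 2^2 · 3 · 29.
Since (Z/349Z)^× is cyclic of order 348, the number of elements of order d is φ(d) when d | 348 and 0 otherwise.
348 = 2^2 · 3 · 29 divides 348, and φ(348) = 112.

112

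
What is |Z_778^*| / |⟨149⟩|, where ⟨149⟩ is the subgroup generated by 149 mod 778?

1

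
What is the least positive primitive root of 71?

φ(71) = 71 − 1 = 70 = 2 · 5 · 7.
g is a primitive root iff g^(70/q) ≢ 1 (mod 71) for each prime q ∈ {2, 5, 7}.
g = 2: 2^35 ≡ 1 — hits 1, so not a primitive root.
g = 3: 3^35 ≡ 1 — hits 1, so not a primitive root.
g = 4: 4^35 ≡ 1 — hits 1, so not a primitive root.
g = 5: 5^35 ≡ 1 — hits 1, so not a primitive root.
g = 6: 6^35 ≡ 1 — hits 1, so not a primitive root.
g = 7: 7^35 ≡ 70; 7^14 ≡ 54; 7^10 ≡ 45 — none is 1, so 7 is a primitive root.
So 7 is the smallest generator of (Z/71Z)^×.

7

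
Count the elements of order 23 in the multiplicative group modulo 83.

0

φ(83) = 83 − 1 = 82 = 2 · 41.
In a cyclic group of order 82, there are φ(d) elements of order d for each divisor d of 82, and zero for non-divisors.
23 does not divide 82, so no element of (Z/83Z)^× has order 23.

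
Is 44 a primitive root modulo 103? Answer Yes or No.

Yes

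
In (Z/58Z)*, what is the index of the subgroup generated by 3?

By Lagrange's theorem, ord_58(3) divides φ(58) = φ(2)·φ(29) = 1·28 = 28 = 2^2 · 7.
Divisors of 28: 1, 2, 4, 7, 14, 28.
Compute 3^d (mod 58) for the divisors d until we hit 1:
3^1 ≡ 3 (mod 58)
3^2 ≡ 9 (mod 58)
3^4 ≡ 23 (mod 58)
3^7 ≡ 41 (mod 58)
3^14 ≡ 57 (mod 58)
3^28 ≡ 1 (mod 58) ✓
The order of 3 is 28, so the subgroup it generates has 28 elements.
Index = |(Z/58Z)^×| / |⟨3⟩| = 28 / 28 = 1.

1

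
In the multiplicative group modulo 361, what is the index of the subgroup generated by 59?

1

The order of 59 must divide φ(361) = φ(19^2) = 19·(19−1) = 342 = 2 · 3^2 · 19.
Divisors of 342: 1, 2, 3, 6, 9, 18, 19, 38, 57, 114, 171, 342.
Compute 59^d (mod 361) for the divisors d until we hit 1:
59^1 ≡ 59
59^2 ≡ 232
59^3 ≡ 331
59^6 ≡ 178
59^9 ≡ 75
59^18 ≡ 210
59^19 ≡ 116
59^38 ≡ 99
59^57 ≡ 293
59^114 ≡ 292
59^171 ≡ 360
59^342 ≡ 1
Thus |⟨59⟩| = ord(59) = 342.
Index = |(Z/361Z)^×| / |⟨59⟩| = 342 / 342 = 1.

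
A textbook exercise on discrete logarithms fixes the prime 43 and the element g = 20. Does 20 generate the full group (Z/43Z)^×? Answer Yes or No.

φ(43) = 43 − 1 = 42 = 2 · 3 · 7.
An element g generates (Z/43Z)^× iff g^(42/q) ≢ 1 (mod 43) for each prime q ∈ {2, 3, 7}.
20^21 ≡ 42 (mod 43)  [q = 2: ≢ 1 ✓]
20^14 ≡ 36 (mod 43)  [q = 3: ≢ 1 ✓]
20^6 ≡ 4 (mod 43)  [q = 7: ≢ 1 ✓]
All checks pass, so 20 has order 42 and is a primitive root modulo 43.

Yes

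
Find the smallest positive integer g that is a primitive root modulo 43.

φ(43) = 43 − 1 = 42 = 2 · 3 · 7.
Test candidates g = 2, 3, … against the prime factors q ∈ {2, 3, 7} of φ(43): g is a generator iff g^(42/q) ≢ 1 for every such q.
g = 2: 2^21 ≡ 42; 2^14 ≡ 1 — hits 1, so not a primitive root.
g = 3: 3^21 ≡ 42; 3^14 ≡ 36; 3^6 ≡ 41 — none is 1, so 3 is a primitive root.
So 3 is the smallest generator of (Z/43Z)^×.

3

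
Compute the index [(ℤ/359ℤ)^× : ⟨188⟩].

The order of 188 must divide φ(359) = 359 − 1 = 358 = 2 · 179.
Divisors of 358: 1, 2, 179, 358.
Test each divisor d:
188^1 ≡ 188 (mod 359)
188^2 ≡ 162 (mod 359)
188^179 ≡ 1 (mod 359) ✓
So ord_359(188) = 179, hence |⟨188⟩| = 179.
Index = |(Z/359Z)^×| / |⟨188⟩| = 358 / 179 = 2.

2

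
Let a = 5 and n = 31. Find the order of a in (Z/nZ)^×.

3

By Lagrange's theorem, ord_31(5) divides φ(31) = 31 − 1 = 30 = 2 · 3 · 5.
Divisors of 30: 1, 2, 3, 5, 6, 10, 15, 30.
Compute 5^d (mod 31) for the divisors d until we hit 1:
5^1 ≡ 5 (mod 31)
5^2 ≡ 25 (mod 31)
5^3 ≡ 1 (mod 31) ✓
Hence ord(5) = 3.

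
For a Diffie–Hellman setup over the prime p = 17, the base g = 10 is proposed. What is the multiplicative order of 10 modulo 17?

By Lagrange's theorem, ord_17(10) divides φ(17) = 17 − 1 = 16 = 2^4.
Divisors of 16: 1, 2, 4, 8, 16.
Test each divisor d:
10^1 ≡ 10
10^2 ≡ 15
10^4 ≡ 4
10^8 ≡ 16
10^16 ≡ 1
So ord_17(10) = 16.

16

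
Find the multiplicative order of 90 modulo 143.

10

The order of 90 must divide φ(143) = φ(11·13) = (11−1)·(13−1) = 10·12 = 120 = 2^3 · 3 · 5.
Divisors of 120: 1, 2, 3, 4, 5, 6, 8, 10, 12, 15, 20, 24, 30, 40, 60, 120.
Check 90^d mod 143 for each divisor in increasing order:
90^1 ≡ 90
90^2 ≡ 92
90^3 ≡ 129
90^4 ≡ 27
90^5 ≡ 142
90^6 ≡ 53
90^8 ≡ 14
90^10 ≡ 1
The smallest such exponent is 10, so the order of 90 is 10.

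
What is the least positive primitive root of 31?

3

φ(31) = 31 − 1 = 30 = 2 · 3 · 5.
g is a primitive root iff g^(30/q) ≢ 1 (mod 31) for each prime q ∈ {2, 3, 5}.
g = 2: 2^15 ≡ 1 — hits 1, so not a primitive root.
g = 3: 3^15 ≡ 30; 3^10 ≡ 25; 3^6 ≡ 16 — none is 1, so 3 is a primitive root.
The smallest primitive root modulo 31 is 3.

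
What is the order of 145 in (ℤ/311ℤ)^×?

310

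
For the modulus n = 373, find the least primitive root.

2

φ(373) = 373 − 1 = 372 = 2^2 · 3 · 31.
g is a primitive root iff g^(372/q) ≢ 1 (mod 373) for each prime q ∈ {2, 3, 31}.
g = 2: 2^186 ≡ 372; 2^124 ≡ 284; 2^12 ≡ 366 — none is 1, so 2 is a primitive root.
So 2 is the smallest generator of (Z/373Z)^×.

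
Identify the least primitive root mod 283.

φ(283) = 283 − 1 = 282 = 2 · 3 · 47.
g is a primitive root iff g^(282/q) ≢ 1 (mod 283) for each prime q ∈ {2, 3, 47}.
g = 2: 2^141 ≡ 282; 2^94 ≡ 1 — hits 1, so not a primitive root.
g = 3: 3^141 ≡ 282; 3^94 ≡ 238; 3^6 ≡ 163 — none is 1, so 3 is a primitive root.
The smallest primitive root modulo 283 is 3.

3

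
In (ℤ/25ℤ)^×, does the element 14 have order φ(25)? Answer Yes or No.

No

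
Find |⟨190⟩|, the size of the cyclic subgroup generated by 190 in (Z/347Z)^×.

346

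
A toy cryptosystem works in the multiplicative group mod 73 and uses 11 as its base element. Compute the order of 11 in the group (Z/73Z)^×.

By Lagrange's theorem, ord_73(11) divides φ(73) = 73 − 1 = 72 = 2^3 · 3^2.
Divisors of 72: 1, 2, 3, 4, 6, 8, 9, 12, 18, 24, 36, 72.
Evaluate successive powers at the divisors of 72:
11^1 ≡ 11 (mod 73)
11^2 ≡ 48 (mod 73)
11^3 ≡ 17 (mod 73)
11^4 ≡ 41 (mod 73)
11^6 ≡ 70 (mod 73)
11^8 ≡ 2 (mod 73)
11^9 ≡ 22 (mod 73)
11^12 ≡ 9 (mod 73)
11^18 ≡ 46 (mod 73)
11^24 ≡ 8 (mod 73)
11^36 ≡ 72 (mod 73)
11^72 ≡ 1 (mod 73) ✓
The smallest such exponent is 72, so the order of 11 is 72.

72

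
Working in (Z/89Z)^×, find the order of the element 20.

ord(20) | φ(89) = 89 − 1 = 88 = 2^3 · 11.
Divisors of 88: 1, 2, 4, 8, 11, 22, 44, 88.
Compute 20^d (mod 89) for the divisors d until we hit 1:
20^1 ≡ 20 (mod 89)
20^2 ≡ 44 (mod 89)
20^4 ≡ 67 (mod 89)
20^8 ≡ 39 (mod 89)
20^11 ≡ 55 (mod 89)
20^22 ≡ 88 (mod 89)
20^44 ≡ 1 (mod 89) ✓
So ord_89(20) = 44.

44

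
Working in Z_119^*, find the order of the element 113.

16

Since 113 ∈ (Z/119Z)^×, its order divides φ(119) = φ(7·17) = (7−1)·(17−1) = 6·16 = 96 = 2^5 · 3.
Divisors of 96: 1, 2, 3, 4, 6, 8, 12, 16, 24, 32, 48, 96.
Compute 113^d (mod 119) for the divisors d until we hit 1:
113^1 ≡ 113
113^2 ≡ 36
113^3 ≡ 22
113^4 ≡ 106
113^6 ≡ 8
113^8 ≡ 50
113^12 ≡ 64
113^16 ≡ 1
The smallest such exponent is 16, so the order of 113 is 16.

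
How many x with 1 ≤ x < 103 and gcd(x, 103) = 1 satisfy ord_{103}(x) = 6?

φ(103) = 103 − 1 = 102 = 2 · 3 · 17.
In a cyclic group of order 102, there are φ(d) elements of order d for each divisor d of 102, and zero for non-divisors.
6 = 2 · 3 divides 102, and φ(6) = 2.

2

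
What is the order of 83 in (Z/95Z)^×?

ord(83) | φ(95) = φ(5·19) = (5−1)·(19−1) = 4·18 = 72 = 2^3 · 3^2.
Divisors of 72: 1, 2, 3, 4, 6, 8, 9, 12, 18, 24, 36, 72.
Evaluate successive powers at the divisors of 72:
83^1 ≡ 83
83^2 ≡ 49
83^3 ≡ 77
83^4 ≡ 26
83^6 ≡ 39
83^8 ≡ 11
83^9 ≡ 58
83^12 ≡ 1
So ord_95(83) = 12.

12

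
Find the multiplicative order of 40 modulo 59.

58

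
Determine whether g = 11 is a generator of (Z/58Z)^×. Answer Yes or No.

φ(58) = φ(2)·φ(29) = 1·28 = 28 = 2^2 · 7.
It suffices to check that the order of 11 is not a proper divisor of 28: compute 11^(28/q) for q ∈ {2, 7}.
11^14 ≡ 57 (mod 58)  [q = 2: ≢ 1 ✓]
11^4 ≡ 25 (mod 58)  [q = 7: ≢ 1 ✓]
All checks pass, so 11 has order 28 and is a primitive root modulo 58.

Yes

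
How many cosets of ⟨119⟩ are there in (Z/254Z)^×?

9

By Lagrange's theorem, ord_254(119) divides φ(254) = φ(2)·φ(127) = 1·126 = 126 = 2 · 3^2 · 7.
Divisors of 126: 1, 2, 3, 6, 7, 9, 14, 18, 21, 42, 63, 126.
Evaluate successive powers at the divisors of 126:
119^1 ≡ 119 (mod 254)
119^2 ≡ 191 (mod 254)
119^3 ≡ 123 (mod 254)
119^6 ≡ 143 (mod 254)
119^7 ≡ 253 (mod 254)
119^9 ≡ 63 (mod 254)
119^14 ≡ 1 (mod 254) ✓
The order of 119 is 14, so the subgroup it generates has 14 elements.
Index = |(Z/254Z)^×| / |⟨119⟩| = 126 / 14 = 9.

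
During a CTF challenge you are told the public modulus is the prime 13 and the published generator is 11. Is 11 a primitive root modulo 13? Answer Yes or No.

Yes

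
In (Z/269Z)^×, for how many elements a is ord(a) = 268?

φ(269) = 269 − 1 = 268 = 2^2 · 67.
(Z/269Z)^× is cyclic (|G| = 268); a cyclic group of order m has exactly φ(d) elements of each order d | m, and none otherwise.
268 = 2^2 · 67 divides 268, and φ(268) = 132.

132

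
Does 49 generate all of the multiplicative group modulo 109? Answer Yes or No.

No

φ(109) = 109 − 1 = 108 = 2^2 · 3^3.
49 is a primitive root mod 109 iff 49^(φ(109)/q) ≢ 1 for every prime q | φ(109), i.e. q ∈ {2, 3}.
49^54 ≡ 1 (mod 109)  [q = 2: ≡ 1 ✗]
49^36 ≡ 45 (mod 109)  [q = 3: ≢ 1 ✓]
The check at q = 2 fails, so 49 generates a proper subgroup.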